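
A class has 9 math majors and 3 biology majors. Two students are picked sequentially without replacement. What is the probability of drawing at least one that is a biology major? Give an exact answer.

P(no biology majors) = 9/12 × 8/11 = 72/132 = 6/11.
P(at least one) = 1 − 6/11 = 5/11.

5/11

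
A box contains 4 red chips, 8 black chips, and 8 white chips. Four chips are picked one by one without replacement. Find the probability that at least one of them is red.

P(no red) = 16/20 × 15/19 × 14/18 × 13/17 = 43680/116280 = 364/969.
P(at least one) = 1 − 364/969 = 605/969.

605/969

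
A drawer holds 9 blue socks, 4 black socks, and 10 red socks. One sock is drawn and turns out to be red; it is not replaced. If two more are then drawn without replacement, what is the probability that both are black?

After the first draw, 4 of the remaining 22 socks are black.
P = 4/22 × 3/21 = 12/462 = 2/77.

2/77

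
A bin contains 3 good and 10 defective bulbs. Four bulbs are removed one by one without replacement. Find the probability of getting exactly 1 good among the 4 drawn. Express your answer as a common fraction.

One ordering (good drawn first) has probability 3/13 × 10/12 × 9/11 × 8/10 = 2160/17160 = 18/143.
There are C(4,1) = 4 such orderings, each equally likely, so P = 4 × 18/143 = 72/143.

72/143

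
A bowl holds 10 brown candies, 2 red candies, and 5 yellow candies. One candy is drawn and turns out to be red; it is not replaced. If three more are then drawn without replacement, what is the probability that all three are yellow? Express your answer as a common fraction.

1/56

After the first draw, 5 of the remaining 16 candies are yellow.
P = 5/16 × 4/15 × 3/14 = 60/3360 = 1/56.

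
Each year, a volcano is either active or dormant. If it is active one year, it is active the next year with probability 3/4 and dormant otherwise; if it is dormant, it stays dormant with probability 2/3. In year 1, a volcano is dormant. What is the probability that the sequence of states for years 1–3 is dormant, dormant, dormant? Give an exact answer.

4/9

Year 1 is given. For each transition, use the conditional probability from the current state:
P(dormant | dormant) = 2/3; P(dormant | dormant) = 2/3.
P = 2/3 × 2/3 = 4/9.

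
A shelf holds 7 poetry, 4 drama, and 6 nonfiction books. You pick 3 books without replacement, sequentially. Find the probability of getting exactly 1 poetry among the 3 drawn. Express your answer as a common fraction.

One ordering (poetry drawn first) has probability 7/17 × 10/16 × 9/15 = 630/4080 = 21/136.
There are C(3,1) = 3 such orderings, each equally likely, so P = 3 × 21/136 = 63/136.

63/136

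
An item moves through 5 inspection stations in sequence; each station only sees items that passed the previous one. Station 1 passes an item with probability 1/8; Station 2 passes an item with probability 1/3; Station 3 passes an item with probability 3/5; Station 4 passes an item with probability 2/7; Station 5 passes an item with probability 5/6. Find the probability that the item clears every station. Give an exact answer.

1/168

Each stage is reached only if all earlier stages succeed, so
P = 1/8 × 1/3 × 3/5 × 2/7 × 5/6 = 30/5040 = 1/168.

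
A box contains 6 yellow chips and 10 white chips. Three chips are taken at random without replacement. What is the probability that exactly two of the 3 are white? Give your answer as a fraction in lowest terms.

One ordering (white drawn first) has probability 10/16 × 9/15 × 6/14 = 540/3360 = 9/56.
There are C(3,2) = 3 such orderings, each equally likely, so P = 3 × 9/56 = 27/56.

27/56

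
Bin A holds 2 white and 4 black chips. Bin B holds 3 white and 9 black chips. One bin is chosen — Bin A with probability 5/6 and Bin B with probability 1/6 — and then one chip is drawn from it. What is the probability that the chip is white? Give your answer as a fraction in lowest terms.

23/72

From Bin A: P(white) = 2/6.
From Bin B: P(white) = 3/12.
Total probability = (5/6)(2/6) + (1/6)(3/12) = 23/72.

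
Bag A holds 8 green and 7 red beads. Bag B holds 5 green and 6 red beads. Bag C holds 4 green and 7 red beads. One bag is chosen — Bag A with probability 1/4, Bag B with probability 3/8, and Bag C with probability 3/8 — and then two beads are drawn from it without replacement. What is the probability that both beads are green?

From Bag A: P(both green) = (8/15)(7/14) = 4/15.
From Bag B: P(both green) = (5/11)(4/10) = 2/11.
From Bag C: P(both green) = (4/11)(3/10) = 6/55.
Total probability = (1/4)(4/15) + (3/8)(2/11) + (3/8)(6/55) = 29/165.

29/165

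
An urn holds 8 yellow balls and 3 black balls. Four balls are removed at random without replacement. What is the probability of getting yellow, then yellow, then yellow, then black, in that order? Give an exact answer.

Multiply the probability of each draw given the previous ones:
P = 8/11 × 7/10 × 6/9 × 3/8 = 1008/7920 = 7/55.

7/55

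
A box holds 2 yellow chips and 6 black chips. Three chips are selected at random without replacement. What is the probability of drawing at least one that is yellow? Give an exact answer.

9/14

P(no yellow) = 6/8 × 5/7 × 4/6 = 120/336 = 5/14.
P(at least one) = 1 − 5/14 = 9/14.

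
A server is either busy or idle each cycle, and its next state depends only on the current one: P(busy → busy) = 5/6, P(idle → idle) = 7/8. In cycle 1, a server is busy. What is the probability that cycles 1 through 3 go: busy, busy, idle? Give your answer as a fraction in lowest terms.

5/36

Cycle 1 is given. For each transition, use the conditional probability from the current state:
P(busy | busy) = 5/6; P(idle | busy) = 1/6.
P = 5/6 × 1/6 = 5/36.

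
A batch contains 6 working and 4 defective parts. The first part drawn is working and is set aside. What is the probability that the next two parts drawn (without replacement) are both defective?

With the first part removed, 4 defective remain out of 9.
P = 4/9 × 3/8 = 12/72 = 1/6.

1/6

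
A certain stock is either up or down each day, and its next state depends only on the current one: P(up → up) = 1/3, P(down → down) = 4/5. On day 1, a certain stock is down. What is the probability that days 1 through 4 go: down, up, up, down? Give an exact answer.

Day 1 is given. For each transition, use the conditional probability from the current state:
P(up | down) = 1/5; P(up | up) = 1/3; P(down | up) = 2/3.
P = 1/5 × 1/3 × 2/3 = 2/45.

2/45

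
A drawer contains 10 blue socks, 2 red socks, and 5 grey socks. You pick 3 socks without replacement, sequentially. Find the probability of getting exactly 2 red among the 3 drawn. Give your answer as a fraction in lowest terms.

3/136

One ordering (red drawn first) has probability 2/17 × 1/16 × 15/15 = 30/4080 = 1/136.
There are C(3,2) = 3 such orderings, each equally likely, so P = 3 × 1/136 = 3/136.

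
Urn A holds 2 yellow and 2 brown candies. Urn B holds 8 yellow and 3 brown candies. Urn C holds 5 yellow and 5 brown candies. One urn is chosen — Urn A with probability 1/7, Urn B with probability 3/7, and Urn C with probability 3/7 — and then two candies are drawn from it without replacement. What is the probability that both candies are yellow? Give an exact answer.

From Urn A: P(both yellow) = (2/4)(1/3) = 1/6.
From Urn B: P(both yellow) = (8/11)(7/10) = 28/55.
From Urn C: P(both yellow) = (5/10)(4/9) = 2/9.
Total probability = (1/7)(1/6) + (3/7)(28/55) + (3/7)(2/9) = 779/2310.

779/2310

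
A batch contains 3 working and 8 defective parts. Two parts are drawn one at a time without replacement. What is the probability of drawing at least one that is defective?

52/55

P(no defective) = 3/11 × 2/10 = 6/110 = 3/55.
P(at least one) = 1 − 3/55 = 52/55.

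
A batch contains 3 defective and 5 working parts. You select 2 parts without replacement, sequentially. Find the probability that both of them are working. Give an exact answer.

5/14

P(every draw is working) = 5/8 × 4/7 = 20/56 = 5/14.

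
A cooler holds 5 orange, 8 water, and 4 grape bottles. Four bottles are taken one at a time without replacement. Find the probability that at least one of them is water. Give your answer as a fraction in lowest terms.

P(no water) = 9/17 × 8/16 × 7/15 × 6/14 = 3024/57120 = 9/170.
P(at least one) = 1 − 9/170 = 161/170.

161/170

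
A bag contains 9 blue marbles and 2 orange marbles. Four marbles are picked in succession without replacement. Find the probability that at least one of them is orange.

P(no orange) = 9/11 × 8/10 × 7/9 × 6/8 = 3024/7920 = 21/55.
P(at least one) = 1 − 21/55 = 34/55.

34/55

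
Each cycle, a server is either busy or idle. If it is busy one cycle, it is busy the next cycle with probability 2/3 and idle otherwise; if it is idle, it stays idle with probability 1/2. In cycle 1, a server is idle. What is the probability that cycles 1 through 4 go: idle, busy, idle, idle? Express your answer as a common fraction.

Cycle 1 is given. For each transition, use the conditional probability from the current state:
P(busy | idle) = 1/2; P(idle | busy) = 1/3; P(idle | idle) = 1/2.
P = 1/2 × 1/3 × 1/2 = 1/12.

1/12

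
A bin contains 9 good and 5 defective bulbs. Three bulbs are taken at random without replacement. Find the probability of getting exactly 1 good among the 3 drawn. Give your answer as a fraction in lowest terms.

45/182

One ordering (good drawn first) has probability 9/14 × 5/13 × 4/12 = 180/2184 = 15/182.
There are C(3,1) = 3 such orderings, each equally likely, so P = 3 × 15/182 = 45/182.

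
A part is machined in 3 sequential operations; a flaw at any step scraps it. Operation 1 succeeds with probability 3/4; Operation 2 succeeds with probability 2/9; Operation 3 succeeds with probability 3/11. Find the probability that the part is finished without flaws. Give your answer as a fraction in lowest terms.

Multiplying along the chain,
P = 3/4 × 2/9 × 3/11 = 18/396 = 1/22.

1/22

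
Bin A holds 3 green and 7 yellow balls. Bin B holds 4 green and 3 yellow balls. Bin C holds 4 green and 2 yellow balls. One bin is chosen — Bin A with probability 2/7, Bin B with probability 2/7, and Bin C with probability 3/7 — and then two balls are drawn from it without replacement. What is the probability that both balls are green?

From Bin A: P(both green) = (3/10)(2/9) = 1/15.
From Bin B: P(both green) = (4/7)(3/6) = 2/7.
From Bin C: P(both green) = (4/6)(3/5) = 2/5.
Total probability = (2/7)(1/15) + (2/7)(2/7) + (3/7)(2/5) = 40/147.

40/147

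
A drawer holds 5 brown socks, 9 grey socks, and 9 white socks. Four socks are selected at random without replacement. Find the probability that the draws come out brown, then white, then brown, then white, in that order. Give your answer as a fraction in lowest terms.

Multiply the probability of each draw given the previous ones:
P = 5/23 × 9/22 × 4/21 × 8/20 = 1440/212520 = 12/1771.

12/1771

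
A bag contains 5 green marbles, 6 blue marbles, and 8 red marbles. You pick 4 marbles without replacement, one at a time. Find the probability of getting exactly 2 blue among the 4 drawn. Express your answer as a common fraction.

195/646

One ordering (blue drawn first) has probability 6/19 × 5/18 × 13/17 × 12/16 = 4680/93024 = 65/1292.
There are C(4,2) = 6 such orderings, each equally likely, so P = 6 × 65/1292 = 195/646.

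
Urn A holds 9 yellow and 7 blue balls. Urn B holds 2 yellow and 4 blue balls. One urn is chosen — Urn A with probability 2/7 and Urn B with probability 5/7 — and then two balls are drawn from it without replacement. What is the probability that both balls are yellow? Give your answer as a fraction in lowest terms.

2/15

From Urn A: P(both yellow) = (9/16)(8/15) = 3/10.
From Urn B: P(both yellow) = (2/6)(1/5) = 1/15.
Total probability = (2/7)(3/10) + (5/7)(1/15) = 2/15.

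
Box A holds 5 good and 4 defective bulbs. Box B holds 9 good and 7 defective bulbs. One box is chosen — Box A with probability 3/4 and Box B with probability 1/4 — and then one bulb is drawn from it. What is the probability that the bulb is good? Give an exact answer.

107/192

From Box A: P(good) = 5/9.
From Box B: P(good) = 9/16.
Total probability = (3/4)(5/9) + (1/4)(9/16) = 107/192.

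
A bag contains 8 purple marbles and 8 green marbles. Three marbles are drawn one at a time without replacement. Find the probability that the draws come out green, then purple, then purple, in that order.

Multiply the probability of each draw given the previous ones:
P = 8/16 × 8/15 × 7/14 = 448/3360 = 2/15.

2/15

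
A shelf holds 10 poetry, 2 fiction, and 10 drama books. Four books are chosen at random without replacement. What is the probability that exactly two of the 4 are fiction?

One ordering (fiction drawn first) has probability 2/22 × 1/21 × 20/20 × 19/19 = 760/175560 = 1/231.
There are C(4,2) = 6 such orderings, each equally likely, so P = 6 × 1/231 = 2/77.

2/77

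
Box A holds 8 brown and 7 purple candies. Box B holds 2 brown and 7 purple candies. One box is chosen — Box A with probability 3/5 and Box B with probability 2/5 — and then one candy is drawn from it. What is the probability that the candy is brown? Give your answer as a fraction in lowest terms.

92/225

From Box A: P(brown) = 8/15.
From Box B: P(brown) = 2/9.
Total probability = (3/5)(8/15) + (2/5)(2/9) = 92/225.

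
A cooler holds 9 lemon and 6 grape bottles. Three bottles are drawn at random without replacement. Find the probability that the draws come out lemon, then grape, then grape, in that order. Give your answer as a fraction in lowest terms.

9/91

Chain rule:
P = 9/15 × 6/14 × 5/13 = 270/2730 = 9/91.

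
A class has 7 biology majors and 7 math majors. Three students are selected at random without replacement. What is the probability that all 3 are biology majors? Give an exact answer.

5/52

P(every draw is a biology major) = 7/14 × 6/13 × 5/12 = 210/2184 = 5/52.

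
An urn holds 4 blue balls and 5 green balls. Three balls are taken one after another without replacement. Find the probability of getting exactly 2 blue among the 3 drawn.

5/14

One ordering (blue drawn first) has probability 4/9 × 3/8 × 5/7 = 60/504 = 5/42.
There are C(3,2) = 3 such orderings, each equally likely, so P = 3 × 5/42 = 5/14.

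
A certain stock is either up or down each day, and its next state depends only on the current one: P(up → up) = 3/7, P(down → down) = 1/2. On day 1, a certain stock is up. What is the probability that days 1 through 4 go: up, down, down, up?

1/7

Day 1 is given. For each transition, use the conditional probability from the current state:
P(down | up) = 4/7; P(down | down) = 1/2; P(up | down) = 1/2.
P = 4/7 × 1/2 × 1/2 = 4/28 = 1/7.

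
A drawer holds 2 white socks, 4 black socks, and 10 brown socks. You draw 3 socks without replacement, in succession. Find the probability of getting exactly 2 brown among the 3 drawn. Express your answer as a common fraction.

27/56

One ordering (brown drawn first) has probability 10/16 × 9/15 × 6/14 = 540/3360 = 9/56.
There are C(3,2) = 3 such orderings, each equally likely, so P = 3 × 9/56 = 27/56.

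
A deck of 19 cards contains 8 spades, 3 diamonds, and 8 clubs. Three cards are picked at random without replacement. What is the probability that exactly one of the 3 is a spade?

440/969

One ordering (a spade drawn first) has probability 8/19 × 11/18 × 10/17 = 880/5814 = 440/2907.
There are C(3,1) = 3 such orderings, each equally likely, so P = 3 × 440/2907 = 440/969.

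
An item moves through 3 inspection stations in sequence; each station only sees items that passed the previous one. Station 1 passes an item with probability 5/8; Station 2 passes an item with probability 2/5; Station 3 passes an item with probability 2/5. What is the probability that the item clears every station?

Multiplying along the chain,
P = 5/8 × 2/5 × 2/5 = 20/200 = 1/10.

1/10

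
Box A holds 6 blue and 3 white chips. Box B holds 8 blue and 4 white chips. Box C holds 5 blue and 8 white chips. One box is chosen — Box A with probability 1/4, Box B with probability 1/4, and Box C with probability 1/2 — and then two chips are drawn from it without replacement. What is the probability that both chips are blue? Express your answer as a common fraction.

From Box A: P(both blue) = (6/9)(5/8) = 5/12.
From Box B: P(both blue) = (8/12)(7/11) = 14/33.
From Box C: P(both blue) = (5/13)(4/12) = 5/39.
Total probability = (1/4)(5/12) + (1/4)(14/33) + (1/2)(5/39) = 1883/6864.

1883/6864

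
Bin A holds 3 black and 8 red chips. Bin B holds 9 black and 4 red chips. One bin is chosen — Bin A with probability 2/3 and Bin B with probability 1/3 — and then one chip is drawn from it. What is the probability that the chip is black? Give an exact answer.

59/143

From Bin A: P(black) = 3/11.
From Bin B: P(black) = 9/13.
Total probability = (2/3)(3/11) + (1/3)(9/13) = 59/143.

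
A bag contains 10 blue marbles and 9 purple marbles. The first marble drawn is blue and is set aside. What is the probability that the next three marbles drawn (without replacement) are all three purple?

After the first draw, 9 of the remaining 18 marbles are purple.
P = 9/18 × 8/17 × 7/16 = 504/4896 = 7/68.

7/68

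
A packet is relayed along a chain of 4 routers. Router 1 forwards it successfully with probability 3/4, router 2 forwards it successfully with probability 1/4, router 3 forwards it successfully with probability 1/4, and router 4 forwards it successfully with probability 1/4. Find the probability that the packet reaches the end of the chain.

Each stage is reached only if all earlier stages succeed, so
P = 3/4 × 1/4 × 1/4 × 1/4 = 3/256.

3/256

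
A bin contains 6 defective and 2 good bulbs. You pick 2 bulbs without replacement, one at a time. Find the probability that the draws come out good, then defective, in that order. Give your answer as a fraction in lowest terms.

3/14

Multiply the probability of each draw given the previous ones:
P = 2/8 × 6/7 = 12/56 = 3/14.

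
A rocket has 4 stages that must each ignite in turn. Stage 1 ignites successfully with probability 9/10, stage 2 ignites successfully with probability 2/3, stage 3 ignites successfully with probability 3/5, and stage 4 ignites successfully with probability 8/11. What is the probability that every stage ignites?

The events are sequential, so multiply the conditional probabilities:
P = 9/10 × 2/3 × 3/5 × 8/11 = 432/1650 = 72/275.

72/275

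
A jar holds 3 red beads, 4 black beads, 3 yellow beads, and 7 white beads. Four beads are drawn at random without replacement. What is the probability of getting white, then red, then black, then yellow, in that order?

Chain rule:
P = 7/17 × 3/16 × 4/15 × 3/14 = 252/57120 = 3/680.

3/680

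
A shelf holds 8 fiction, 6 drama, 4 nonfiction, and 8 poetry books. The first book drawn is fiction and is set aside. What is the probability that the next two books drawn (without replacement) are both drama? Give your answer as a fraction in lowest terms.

After the first draw, 6 of the remaining 25 books are drama.
P = 6/25 × 5/24 = 30/600 = 1/20.

1/20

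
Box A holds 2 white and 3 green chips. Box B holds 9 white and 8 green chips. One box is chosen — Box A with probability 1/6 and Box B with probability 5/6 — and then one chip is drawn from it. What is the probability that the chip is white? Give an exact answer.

From Box A: P(white) = 2/5.
From Box B: P(white) = 9/17.
Total probability = (1/6)(2/5) + (5/6)(9/17) = 259/510.

259/510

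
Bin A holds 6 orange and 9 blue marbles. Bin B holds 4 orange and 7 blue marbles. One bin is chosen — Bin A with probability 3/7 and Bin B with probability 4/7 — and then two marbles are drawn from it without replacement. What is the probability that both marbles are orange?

From Bin A: P(both orange) = (6/15)(5/14) = 1/7.
From Bin B: P(both orange) = (4/11)(3/10) = 6/55.
Total probability = (3/7)(1/7) + (4/7)(6/55) = 333/2695.

333/2695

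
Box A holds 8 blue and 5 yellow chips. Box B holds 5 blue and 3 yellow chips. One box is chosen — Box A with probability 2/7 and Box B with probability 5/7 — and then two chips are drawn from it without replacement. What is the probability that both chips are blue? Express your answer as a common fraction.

From Box A: P(both blue) = (8/13)(7/12) = 14/39.
From Box B: P(both blue) = (5/8)(4/7) = 5/14.
Total probability = (2/7)(14/39) + (5/7)(5/14) = 1367/3822.

1367/3822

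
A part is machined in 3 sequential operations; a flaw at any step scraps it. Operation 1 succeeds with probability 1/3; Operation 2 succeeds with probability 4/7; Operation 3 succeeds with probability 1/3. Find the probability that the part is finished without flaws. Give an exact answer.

The events are sequential, so multiply the conditional probabilities:
P = 1/3 × 4/7 × 1/3 = 4/63.

4/63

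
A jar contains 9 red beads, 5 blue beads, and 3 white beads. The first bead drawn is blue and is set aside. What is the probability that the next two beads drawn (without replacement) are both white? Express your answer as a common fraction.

With the first bead removed, 3 white remain out of 16.
P = 3/16 × 2/15 = 6/240 = 1/40.

1/40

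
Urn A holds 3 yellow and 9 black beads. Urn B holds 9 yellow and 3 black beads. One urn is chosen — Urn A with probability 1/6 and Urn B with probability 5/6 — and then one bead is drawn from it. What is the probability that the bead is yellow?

From Urn A: P(yellow) = 3/12.
From Urn B: P(yellow) = 9/12.
Total probability = (1/6)(3/12) + (5/6)(9/12) = 2/3.

2/3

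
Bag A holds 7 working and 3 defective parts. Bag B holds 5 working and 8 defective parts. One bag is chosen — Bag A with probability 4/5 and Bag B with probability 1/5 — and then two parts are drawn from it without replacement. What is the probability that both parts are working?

From Bag A: P(both working) = (7/10)(6/9) = 7/15.
From Bag B: P(both working) = (5/13)(4/12) = 5/39.
Total probability = (4/5)(7/15) + (1/5)(5/39) = 389/975.

389/975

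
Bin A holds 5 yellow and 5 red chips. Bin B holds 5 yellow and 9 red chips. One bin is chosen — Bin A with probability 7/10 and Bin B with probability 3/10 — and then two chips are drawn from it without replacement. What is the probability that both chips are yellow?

From Bin A: P(both yellow) = (5/10)(4/9) = 2/9.
From Bin B: P(both yellow) = (5/14)(4/13) = 10/91.
Total probability = (7/10)(2/9) + (3/10)(10/91) = 772/4095.

772/4095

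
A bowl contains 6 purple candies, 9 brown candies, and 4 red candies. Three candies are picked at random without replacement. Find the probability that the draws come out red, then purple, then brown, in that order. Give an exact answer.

Multiply the probability of each draw given the previous ones:
P = 4/19 × 6/18 × 9/17 = 216/5814 = 12/323.

12/323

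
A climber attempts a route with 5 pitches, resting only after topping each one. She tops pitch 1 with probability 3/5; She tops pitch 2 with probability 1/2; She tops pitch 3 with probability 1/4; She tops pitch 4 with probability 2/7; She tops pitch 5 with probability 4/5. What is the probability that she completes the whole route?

Each stage is reached only if all earlier stages succeed, so
P = 3/5 × 1/2 × 1/4 × 2/7 × 4/5 = 24/1400 = 3/175.

3/175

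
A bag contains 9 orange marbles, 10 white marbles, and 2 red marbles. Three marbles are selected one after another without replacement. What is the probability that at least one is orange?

111/133

P(no orange) = 12/21 × 11/20 × 10/19 = 1320/7980 = 22/133.
P(at least one) = 1 − 22/133 = 111/133.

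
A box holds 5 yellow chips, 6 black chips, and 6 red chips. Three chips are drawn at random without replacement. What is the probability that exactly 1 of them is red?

33/68

One ordering (red drawn first) has probability 6/17 × 11/16 × 10/15 = 660/4080 = 11/68.
There are C(3,1) = 3 such orderings, each equally likely, so P = 3 × 11/68 = 33/68.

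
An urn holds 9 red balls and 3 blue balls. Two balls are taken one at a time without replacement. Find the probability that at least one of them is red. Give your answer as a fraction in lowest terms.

P(no red) = 3/12 × 2/11 = 6/132 = 1/22.
P(at least one) = 1 − 1/22 = 21/22.

21/22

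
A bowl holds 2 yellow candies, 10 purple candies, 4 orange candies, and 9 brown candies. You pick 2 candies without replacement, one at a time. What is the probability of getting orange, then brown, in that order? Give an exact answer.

3/50

Multiply the probability of each draw given the previous ones:
P = 4/25 × 9/24 = 36/600 = 3/50.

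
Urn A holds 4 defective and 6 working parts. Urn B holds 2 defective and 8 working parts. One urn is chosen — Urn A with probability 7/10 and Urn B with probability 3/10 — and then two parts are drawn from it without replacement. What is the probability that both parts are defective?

From Urn A: P(both defective) = (4/10)(3/9) = 2/15.
From Urn B: P(both defective) = (2/10)(1/9) = 1/45.
Total probability = (7/10)(2/15) + (3/10)(1/45) = 1/10.

1/10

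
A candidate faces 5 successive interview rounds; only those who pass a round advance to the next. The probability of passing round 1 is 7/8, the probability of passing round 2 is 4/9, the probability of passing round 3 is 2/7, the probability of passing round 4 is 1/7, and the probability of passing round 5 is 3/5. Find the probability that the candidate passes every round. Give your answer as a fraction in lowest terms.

1/105

The events are sequential, so multiply the conditional probabilities:
P = 7/8 × 4/9 × 2/7 × 1/7 × 3/5 = 168/17640 = 1/105.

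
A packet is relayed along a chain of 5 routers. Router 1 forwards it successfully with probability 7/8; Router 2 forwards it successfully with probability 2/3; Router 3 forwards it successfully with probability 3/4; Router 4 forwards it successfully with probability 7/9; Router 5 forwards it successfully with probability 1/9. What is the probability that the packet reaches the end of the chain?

49/1296

Each stage is reached only if all earlier stages succeed, so
P = 7/8 × 2/3 × 3/4 × 7/9 × 1/9 = 294/7776 = 49/1296.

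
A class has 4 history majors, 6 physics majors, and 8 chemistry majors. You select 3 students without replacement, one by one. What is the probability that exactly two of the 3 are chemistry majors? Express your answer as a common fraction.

35/102

One ordering (chemistry majors drawn first) has probability 8/18 × 7/17 × 10/16 = 560/4896 = 35/306.
There are C(3,2) = 3 such orderings, each equally likely, so P = 3 × 35/306 = 35/102.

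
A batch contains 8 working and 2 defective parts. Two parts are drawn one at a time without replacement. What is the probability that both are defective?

1/45

P = 2/10 × 1/9 = 2/90 = 1/45.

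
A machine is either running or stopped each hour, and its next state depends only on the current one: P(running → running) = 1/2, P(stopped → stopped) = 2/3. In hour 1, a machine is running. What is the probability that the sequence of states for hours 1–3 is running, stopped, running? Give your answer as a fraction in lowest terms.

Hour 1 is given. For each transition, use the conditional probability from the current state:
P(stopped | running) = 1/2; P(running | stopped) = 1/3.
P = 1/2 × 1/3 = 1/6.

1/6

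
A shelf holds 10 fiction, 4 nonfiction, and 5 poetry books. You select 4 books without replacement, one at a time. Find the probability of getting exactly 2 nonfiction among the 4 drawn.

105/646

One ordering (nonfiction drawn first) has probability 4/19 × 3/18 × 15/17 × 14/16 = 2520/93024 = 35/1292.
There are C(4,2) = 6 such orderings, each equally likely, so P = 6 × 35/1292 = 105/646.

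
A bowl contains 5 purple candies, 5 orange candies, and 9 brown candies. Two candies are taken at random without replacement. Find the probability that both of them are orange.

P(all orange) = 5/19 × 4/18 = 20/342 = 10/171.

10/171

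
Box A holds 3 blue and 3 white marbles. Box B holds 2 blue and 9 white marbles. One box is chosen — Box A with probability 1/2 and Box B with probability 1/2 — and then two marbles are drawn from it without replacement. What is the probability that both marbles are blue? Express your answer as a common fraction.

From Box A: P(both blue) = (3/6)(2/5) = 1/5.
From Box B: P(both blue) = (2/11)(1/10) = 1/55.
Total probability = (1/2)(1/5) + (1/2)(1/55) = 6/55.

6/55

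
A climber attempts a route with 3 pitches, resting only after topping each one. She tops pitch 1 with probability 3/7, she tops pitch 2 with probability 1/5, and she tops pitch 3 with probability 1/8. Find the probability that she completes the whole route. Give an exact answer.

3/280

The events are sequential, so multiply the conditional probabilities:
P = 3/7 × 1/5 × 1/8 = 3/280.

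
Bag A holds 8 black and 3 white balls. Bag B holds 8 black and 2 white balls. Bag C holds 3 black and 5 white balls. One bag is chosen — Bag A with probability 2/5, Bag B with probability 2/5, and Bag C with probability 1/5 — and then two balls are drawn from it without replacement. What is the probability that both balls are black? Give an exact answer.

6569/13860

From Bag A: P(both black) = (8/11)(7/10) = 28/55.
From Bag B: P(both black) = (8/10)(7/9) = 28/45.
From Bag C: P(both black) = (3/8)(2/7) = 3/28.
Total probability = (2/5)(28/55) + (2/5)(28/45) + (1/5)(3/28) = 6569/13860.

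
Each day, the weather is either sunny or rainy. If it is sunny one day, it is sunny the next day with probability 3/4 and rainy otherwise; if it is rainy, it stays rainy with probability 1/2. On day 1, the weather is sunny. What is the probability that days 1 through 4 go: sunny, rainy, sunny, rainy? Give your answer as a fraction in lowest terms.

Day 1 is given. For each transition, use the conditional probability from the current state:
P(rainy | sunny) = 1/4; P(sunny | rainy) = 1/2; P(rainy | sunny) = 1/4.
P = 1/4 × 1/2 × 1/4 = 1/32.

1/32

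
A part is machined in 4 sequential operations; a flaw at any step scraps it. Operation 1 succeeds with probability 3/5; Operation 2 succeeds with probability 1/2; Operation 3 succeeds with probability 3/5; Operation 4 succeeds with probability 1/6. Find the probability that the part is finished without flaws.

The events are sequential, so multiply the conditional probabilities:
P = 3/5 × 1/2 × 3/5 × 1/6 = 9/300 = 3/100.

3/100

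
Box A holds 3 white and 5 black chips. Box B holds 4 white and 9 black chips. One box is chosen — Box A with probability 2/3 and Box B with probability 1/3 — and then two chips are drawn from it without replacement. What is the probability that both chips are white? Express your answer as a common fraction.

From Box A: P(both white) = (3/8)(2/7) = 3/28.
From Box B: P(both white) = (4/13)(3/12) = 1/13.
Total probability = (2/3)(3/28) + (1/3)(1/13) = 53/546.

53/546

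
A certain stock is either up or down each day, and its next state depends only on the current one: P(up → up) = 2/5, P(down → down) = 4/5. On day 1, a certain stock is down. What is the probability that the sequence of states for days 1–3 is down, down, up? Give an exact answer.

4/25

Day 1 is given. For each transition, use the conditional probability from the current state:
P(down | down) = 4/5; P(up | down) = 1/5.
P = 4/5 × 1/5 = 4/25.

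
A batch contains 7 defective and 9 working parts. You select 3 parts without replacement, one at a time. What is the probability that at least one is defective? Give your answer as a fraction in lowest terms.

17/20

P(no defective) = 9/16 × 8/15 × 7/14 = 504/3360 = 3/20.
P(at least one) = 1 − 3/20 = 17/20.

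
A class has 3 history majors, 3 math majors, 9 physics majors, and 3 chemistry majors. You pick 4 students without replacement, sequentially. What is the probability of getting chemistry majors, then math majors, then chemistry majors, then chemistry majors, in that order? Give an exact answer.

1/4080

Chain rule:
P = 3/18 × 3/17 × 2/16 × 1/15 = 18/73440 = 1/4080.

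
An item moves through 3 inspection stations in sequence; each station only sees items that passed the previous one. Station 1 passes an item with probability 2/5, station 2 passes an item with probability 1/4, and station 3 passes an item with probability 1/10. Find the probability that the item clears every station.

Each stage is reached only if all earlier stages succeed, so
P = 2/5 × 1/4 × 1/10 = 2/200 = 1/100.

1/100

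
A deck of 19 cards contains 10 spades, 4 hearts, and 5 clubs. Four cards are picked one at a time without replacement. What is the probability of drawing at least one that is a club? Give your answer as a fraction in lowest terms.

P(no clubs) = 14/19 × 13/18 × 12/17 × 11/16 = 24024/93024 = 1001/3876.
P(at least one) = 1 − 1001/3876 = 2875/3876.

2875/3876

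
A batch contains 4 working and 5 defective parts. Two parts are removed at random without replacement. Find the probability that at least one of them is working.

P(no working) = 5/9 × 4/8 = 20/72 = 5/18.
P(at least one) = 1 − 5/18 = 13/18.

13/18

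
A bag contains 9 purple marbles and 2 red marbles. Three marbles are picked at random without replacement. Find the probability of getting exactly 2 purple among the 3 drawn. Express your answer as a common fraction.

24/55

One ordering (purple drawn first) has probability 9/11 × 8/10 × 2/9 = 144/990 = 8/55.
There are C(3,2) = 3 such orderings, each equally likely, so P = 3 × 8/55 = 24/55.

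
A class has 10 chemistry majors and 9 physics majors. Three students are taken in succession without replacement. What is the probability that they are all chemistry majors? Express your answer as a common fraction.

P(every draw is a chemistry major) = 10/19 × 9/18 × 8/17 = 720/5814 = 40/323.

40/323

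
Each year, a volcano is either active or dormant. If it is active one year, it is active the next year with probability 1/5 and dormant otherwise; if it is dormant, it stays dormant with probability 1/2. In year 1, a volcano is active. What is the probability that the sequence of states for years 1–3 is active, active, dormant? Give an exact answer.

Year 1 is given. For each transition, use the conditional probability from the current state:
P(active | active) = 1/5; P(dormant | active) = 4/5.
P = 1/5 × 4/5 = 4/25.

4/25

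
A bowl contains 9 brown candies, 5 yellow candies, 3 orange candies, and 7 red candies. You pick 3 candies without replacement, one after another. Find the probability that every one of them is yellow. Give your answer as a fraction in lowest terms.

P = 5/24 × 4/23 × 3/22 = 60/12144 = 5/1012.

5/1012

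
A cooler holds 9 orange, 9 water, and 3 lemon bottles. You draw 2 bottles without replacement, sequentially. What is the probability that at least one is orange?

24/35

P(no orange) = 12/21 × 11/20 = 132/420 = 11/35.
P(at least one) = 1 − 11/35 = 24/35.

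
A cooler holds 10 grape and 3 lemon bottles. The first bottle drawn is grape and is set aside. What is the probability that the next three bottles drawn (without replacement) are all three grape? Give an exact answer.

21/55

With the first bottle removed, 9 grape remain out of 12.
P = 9/12 × 8/11 × 7/10 = 504/1320 = 21/55.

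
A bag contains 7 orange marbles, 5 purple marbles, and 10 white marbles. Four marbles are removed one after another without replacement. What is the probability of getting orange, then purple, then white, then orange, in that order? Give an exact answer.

Chain rule:
P = 7/22 × 5/21 × 10/20 × 6/19 = 2100/175560 = 5/418.

5/418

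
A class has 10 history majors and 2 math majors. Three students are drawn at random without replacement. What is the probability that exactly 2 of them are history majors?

One ordering (history majors drawn first) has probability 10/12 × 9/11 × 2/10 = 180/1320 = 3/22.
There are C(3,2) = 3 such orderings, each equally likely, so P = 3 × 3/22 = 9/22.

9/22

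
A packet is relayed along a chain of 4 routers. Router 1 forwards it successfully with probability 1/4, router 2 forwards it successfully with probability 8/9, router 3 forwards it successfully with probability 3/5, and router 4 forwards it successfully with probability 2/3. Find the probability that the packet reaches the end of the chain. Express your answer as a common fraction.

4/45

Each stage is reached only if all earlier stages succeed, so
P = 1/4 × 8/9 × 3/5 × 2/3 = 48/540 = 4/45.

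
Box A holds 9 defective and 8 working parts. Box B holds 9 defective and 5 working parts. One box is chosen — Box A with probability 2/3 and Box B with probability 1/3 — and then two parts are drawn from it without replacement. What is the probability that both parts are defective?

477/1547

From Box A: P(both defective) = (9/17)(8/16) = 9/34.
From Box B: P(both defective) = (9/14)(8/13) = 36/91.
Total probability = (2/3)(9/34) + (1/3)(36/91) = 477/1547.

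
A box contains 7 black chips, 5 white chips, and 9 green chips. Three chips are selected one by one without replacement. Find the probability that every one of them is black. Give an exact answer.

P = 7/21 × 6/20 × 5/19 = 210/7980 = 1/38.

1/38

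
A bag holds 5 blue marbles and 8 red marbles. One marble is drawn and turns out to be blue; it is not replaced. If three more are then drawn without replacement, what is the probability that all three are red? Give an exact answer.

14/55

After the first draw, 8 of the remaining 12 marbles are red.
P = 8/12 × 7/11 × 6/10 = 336/1320 = 14/55.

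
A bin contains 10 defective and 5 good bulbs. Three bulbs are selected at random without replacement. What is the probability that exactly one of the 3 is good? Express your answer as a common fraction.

One ordering (good drawn first) has probability 5/15 × 10/14 × 9/13 = 450/2730 = 15/91.
There are C(3,1) = 3 such orderings, each equally likely, so P = 3 × 15/91 = 45/91.

45/91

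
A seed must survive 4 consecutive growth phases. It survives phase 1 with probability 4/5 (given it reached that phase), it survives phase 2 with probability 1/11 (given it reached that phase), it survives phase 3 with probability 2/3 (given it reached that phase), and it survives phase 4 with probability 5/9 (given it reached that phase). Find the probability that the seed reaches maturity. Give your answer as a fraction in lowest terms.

Multiplying along the chain,
P = 4/5 × 1/11 × 2/3 × 5/9 = 40/1485 = 8/297.

8/297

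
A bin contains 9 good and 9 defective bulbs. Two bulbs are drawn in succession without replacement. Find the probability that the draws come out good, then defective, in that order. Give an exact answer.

Chain rule:
P = 9/18 × 9/17 = 81/306 = 9/34.

9/34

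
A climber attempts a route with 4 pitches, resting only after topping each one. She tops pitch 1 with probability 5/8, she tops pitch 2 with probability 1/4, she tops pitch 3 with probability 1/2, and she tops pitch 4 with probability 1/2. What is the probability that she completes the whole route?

The events are sequential, so multiply the conditional probabilities:
P = 5/8 × 1/4 × 1/2 × 1/2 = 5/128.

5/128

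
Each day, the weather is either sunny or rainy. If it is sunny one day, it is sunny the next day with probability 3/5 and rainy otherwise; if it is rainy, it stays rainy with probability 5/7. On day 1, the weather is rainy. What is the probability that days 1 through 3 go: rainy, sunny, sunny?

6/35

Day 1 is given. For each transition, use the conditional probability from the current state:
P(sunny | rainy) = 2/7; P(sunny | sunny) = 3/5.
P = 2/7 × 3/5 = 6/35.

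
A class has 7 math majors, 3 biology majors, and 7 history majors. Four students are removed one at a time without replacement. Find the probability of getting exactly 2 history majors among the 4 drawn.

One ordering (history majors drawn first) has probability 7/17 × 6/16 × 10/15 × 9/14 = 3780/57120 = 9/136.
There are C(4,2) = 6 such orderings, each equally likely, so P = 6 × 9/136 = 27/68.

27/68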